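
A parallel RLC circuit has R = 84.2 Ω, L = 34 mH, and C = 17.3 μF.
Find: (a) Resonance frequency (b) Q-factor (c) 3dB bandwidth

Step 1 — Resonance: ω₀ = 1/√(LC) = 1/√(0.034·1.73e-05) = 1304 rad/s.
Step 2 — f₀ = ω₀/(2π) = 207.5 Hz.
Step 3 — Parallel Q: Q = R/(ω₀L) = 84.2/(1304·0.034) = 1.899.
Step 4 — Bandwidth: Δω = ω₀/Q = 686.5 rad/s; BW = Δω/(2π) = 109.3 Hz.

(a) f₀ = 207.5 Hz  (b) Q = 1.899  (c) BW = 109.3 Hz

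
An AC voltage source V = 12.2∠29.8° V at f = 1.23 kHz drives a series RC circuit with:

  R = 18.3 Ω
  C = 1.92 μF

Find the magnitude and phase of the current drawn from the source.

Step 1 — Angular frequency: ω = 2π·f = 2π·1230 = 7728 rad/s.
Step 2 — Component impedances:
  R: Z = R = 18.3 Ω
  C: Z = 1/(jωC) = -j/(ω·C) = 0 - j67.39 Ω
Step 3 — Series combination: Z_total = R + C = 18.3 - j67.39 Ω = 69.83∠-74.8° Ω.
Step 4 — Source phasor: V = 12.2∠29.8° V = 10.59 + j6.063 V.
Step 5 — Ohm's law: I = V / Z_total = (10.59 + j6.063) / (18.3 - j67.39) = -0.04406 + j0.1691 A.
Step 6 — Convert to polar: |I| = 0.1747 A, ∠I = 104.6°.

I = 0.1747∠104.6° A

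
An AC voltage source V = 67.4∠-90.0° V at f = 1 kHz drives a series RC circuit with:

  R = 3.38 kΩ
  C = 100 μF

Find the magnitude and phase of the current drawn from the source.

Step 1 — Angular frequency: ω = 2π·f = 2π·1000 = 6283 rad/s.
Step 2 — Component impedances:
  R: Z = R = 3380 Ω
  C: Z = 1/(jωC) = -j/(ω·C) = 0 - j1.592 Ω
Step 3 — Series combination: Z_total = R + C = 3380 - j1.592 Ω = 3380∠-0.0° Ω.
Step 4 — Source phasor: V = 67.4∠-90.0° V = 0 - j67.4 V.
Step 5 — Ohm's law: I = V / Z_total = (0 - j67.4) / (3380 - j1.592) = 9.39e-06 - j0.01994 A.
Step 6 — Convert to polar: |I| = 0.01994 A, ∠I = -90.0°.

I = 0.01994∠-90.0° A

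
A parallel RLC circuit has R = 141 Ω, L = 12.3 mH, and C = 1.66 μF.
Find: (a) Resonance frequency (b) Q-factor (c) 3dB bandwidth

Step 1 — Resonance: ω₀ = 1/√(LC) = 1/√(0.0123·1.66e-06) = 6998 rad/s.
Step 2 — f₀ = ω₀/(2π) = 1114 Hz.
Step 3 — Parallel Q: Q = R/(ω₀L) = 141/(6998·0.0123) = 1.638.
Step 4 — Bandwidth: Δω = ω₀/Q = 4272 rad/s; BW = Δω/(2π) = 680 Hz.

(a) f₀ = 1114 Hz  (b) Q = 1.638  (c) BW = 680 Hz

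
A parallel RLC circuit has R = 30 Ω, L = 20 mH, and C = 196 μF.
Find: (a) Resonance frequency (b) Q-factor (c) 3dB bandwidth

Step 1 — Resonance: ω₀ = 1/√(LC) = 1/√(0.02·0.000196) = 505.1 rad/s.
Step 2 — f₀ = ω₀/(2π) = 80.39 Hz.
Step 3 — Parallel Q: Q = R/(ω₀L) = 30/(505.1·0.02) = 2.97.
Step 4 — Bandwidth: Δω = ω₀/Q = 170.1 rad/s; BW = Δω/(2π) = 27.07 Hz.

(a) f₀ = 80.39 Hz  (b) Q = 2.97  (c) BW = 27.07 Hz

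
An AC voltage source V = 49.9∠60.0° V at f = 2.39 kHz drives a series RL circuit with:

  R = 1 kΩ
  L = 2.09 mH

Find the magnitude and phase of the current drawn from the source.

Step 1 — Angular frequency: ω = 2π·f = 2π·2390 = 1.502e+04 rad/s.
Step 2 — Component impedances:
  R: Z = R = 1000 Ω
  L: Z = jωL = j·1.502e+04·0.00209 = 0 + j31.39 Ω
Step 3 — Series combination: Z_total = R + L = 1000 + j31.39 Ω = 1000∠1.8° Ω.
Step 4 — Source phasor: V = 49.9∠60.0° V = 24.95 + j43.21 V.
Step 5 — Ohm's law: I = V / Z_total = (24.95 + j43.21) / (1000 + j31.39) = 0.02628 + j0.04239 A.
Step 6 — Convert to polar: |I| = 0.04988 A, ∠I = 58.2°.

I = 0.04988∠58.2° A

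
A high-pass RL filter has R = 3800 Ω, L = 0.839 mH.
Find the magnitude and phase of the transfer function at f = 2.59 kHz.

Step 1 — Angular frequency: ω = 2π·2590 = 1.627e+04 rad/s.
Step 2 — Transfer function: H(jω) = jωL/(R + jωL).
Step 3 — Numerator jωL = j·13.65; denominator R + jωL = 3800 + j13.65.
Step 4 — H = 1.291e-05 + j0.003593.
Step 5 — Magnitude: |H| = 0.003593 (-48.9 dB); phase: φ = 89.8°.

|H| = 0.003593 (-48.9 dB), φ = 89.8°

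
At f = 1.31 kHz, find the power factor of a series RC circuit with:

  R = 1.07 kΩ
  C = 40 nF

Step 1 — Angular frequency: ω = 2π·f = 2π·1310 = 8231 rad/s.
Step 2 — Component impedances:
  R: Z = R = 1070 Ω
  C: Z = 1/(jωC) = -j/(ω·C) = 0 - j3037 Ω
Step 3 — Series combination: Z_total = R + C = 1070 - j3037 Ω = 3220∠-70.6° Ω.
Step 4 — Power factor: PF = cos(φ) = Re(Z)/|Z| = 1070/3220 = 0.3323.
Step 5 — Type: Im(Z) = -3037 ⇒ leading (phase φ = -70.6°).

PF = 0.3323 (leading, φ = -70.6°)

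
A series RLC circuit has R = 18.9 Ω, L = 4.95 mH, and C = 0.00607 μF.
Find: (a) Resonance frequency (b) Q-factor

Step 1 — Resonance condition Im(Z)=0 gives ω₀ = 1/√(LC).
Step 2 — ω₀ = 1/√(0.00495·6.07e-09) = 1.824e+05 rad/s.
Step 3 — f₀ = ω₀/(2π) = 2.904e+04 Hz.
Step 4 — Series Q: Q = ω₀L/R = 1.824e+05·0.00495/18.9 = 47.78.

(a) f₀ = 2.904e+04 Hz  (b) Q = 47.78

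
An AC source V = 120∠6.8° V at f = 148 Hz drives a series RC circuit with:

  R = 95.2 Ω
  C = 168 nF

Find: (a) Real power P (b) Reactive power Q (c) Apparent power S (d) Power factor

Step 1 — Angular frequency: ω = 2π·f = 2π·148 = 929.9 rad/s.
Step 2 — Component impedances:
  R: Z = R = 95.2 Ω
  C: Z = 1/(jωC) = -j/(ω·C) = 0 - j6401 Ω
Step 3 — Series combination: Z_total = R + C = 95.2 - j6401 Ω = 6402∠-89.1° Ω.
Step 4 — Source phasor: V = 120∠6.8° V = 119.2 + j14.21 V.
Step 5 — Current: I = V / Z = -0.001942 + j0.01864 A = 0.01874∠95.9° A.
Step 6 — Complex power: S = V·I* = 0.03345 - j2.249 VA.
Step 7 — Real power: P = Re(S) = 0.03345 W.
Step 8 — Reactive power: Q = Im(S) = -2.249 VAR.
Step 9 — Apparent power: |S| = 2.249 VA.
Step 10 — Power factor: PF = P/|S| = 0.01487 (leading).

(a) P = 0.03345 W  (b) Q = -2.249 VAR  (c) S = 2.249 VA  (d) PF = 0.01487 (leading)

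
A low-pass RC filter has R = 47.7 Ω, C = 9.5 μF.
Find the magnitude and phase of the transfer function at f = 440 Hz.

Step 1 — Angular frequency: ω = 2π·440 = 2765 rad/s.
Step 2 — Transfer function: H(jω) = 1/(1 + jωRC).
Step 3 — Denominator: 1 + jωRC = 1 + j·2765·47.7·9.5e-06 = 1 + j1.253.
Step 4 — H = 0.3892 - j0.4876.
Step 5 — Magnitude: |H| = 0.6238 (-4.1 dB); phase: φ = -51.4°.

|H| = 0.6238 (-4.1 dB), φ = -51.4°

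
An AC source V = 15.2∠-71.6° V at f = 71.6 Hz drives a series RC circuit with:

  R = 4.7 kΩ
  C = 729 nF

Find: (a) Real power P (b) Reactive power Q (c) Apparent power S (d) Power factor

Step 1 — Angular frequency: ω = 2π·f = 2π·71.6 = 449.9 rad/s.
Step 2 — Component impedances:
  R: Z = R = 4700 Ω
  C: Z = 1/(jωC) = -j/(ω·C) = 0 - j3049 Ω
Step 3 — Series combination: Z_total = R + C = 4700 - j3049 Ω = 5602∠-33.0° Ω.
Step 4 — Source phasor: V = 15.2∠-71.6° V = 4.798 - j14.42 V.
Step 5 — Current: I = V / Z = 0.00212 - j0.001694 A = 0.002713∠-38.6° A.
Step 6 — Complex power: S = V·I* = 0.0346 - j0.02244 VA.
Step 7 — Real power: P = Re(S) = 0.0346 W.
Step 8 — Reactive power: Q = Im(S) = -0.02244 VAR.
Step 9 — Apparent power: |S| = 0.04124 VA.
Step 10 — Power factor: PF = P/|S| = 0.8389 (leading).

(a) P = 0.0346 W  (b) Q = -0.02244 VAR  (c) S = 0.04124 VA  (d) PF = 0.8389 (leading)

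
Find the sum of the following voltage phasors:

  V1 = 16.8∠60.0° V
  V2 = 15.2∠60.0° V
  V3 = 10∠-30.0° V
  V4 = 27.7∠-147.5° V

Step 1 — Convert each phasor to rectangular form:
  V1 = 16.8·(cos(60.0°) + j·sin(60.0°)) = 8.4 + j14.55 V
  V2 = 15.2·(cos(60.0°) + j·sin(60.0°)) = 7.6 + j13.16 V
  V3 = 10·(cos(-30.0°) + j·sin(-30.0°)) = 8.66 - j5 V
  V4 = 27.7·(cos(-147.5°) + j·sin(-147.5°)) = -23.36 - j14.88 V
Step 2 — Sum components: V_total = 1.298 + j7.83 V.
Step 3 — Convert to polar: |V_total| = 7.937 V, ∠V_total = 80.6°.

V_total = 7.937∠80.6° V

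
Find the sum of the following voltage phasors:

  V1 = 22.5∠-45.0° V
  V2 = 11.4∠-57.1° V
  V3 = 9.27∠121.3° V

Step 1 — Convert each phasor to rectangular form:
  V1 = 22.5·(cos(-45.0°) + j·sin(-45.0°)) = 15.91 - j15.91 V
  V2 = 11.4·(cos(-57.1°) + j·sin(-57.1°)) = 6.192 - j9.572 V
  V3 = 9.27·(cos(121.3°) + j·sin(121.3°)) = -4.816 + j7.921 V
Step 2 — Sum components: V_total = 17.29 - j17.56 V.
Step 3 — Convert to polar: |V_total| = 24.64 V, ∠V_total = -45.5°.

V_total = 24.64∠-45.5° V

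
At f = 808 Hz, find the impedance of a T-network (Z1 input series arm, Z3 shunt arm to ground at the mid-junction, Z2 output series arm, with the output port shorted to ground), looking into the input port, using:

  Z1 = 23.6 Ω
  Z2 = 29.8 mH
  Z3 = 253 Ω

Step 1 — Angular frequency: ω = 2π·f = 2π·808 = 5077 rad/s.
Step 2 — Component impedances:
  Z1: Z = R = 23.6 Ω
  Z2: Z = jωL = j·5077·0.0298 = 0 + j151.3 Ω
  Z3: Z = R = 253 Ω
Step 3 — With the output port shorted to ground, the output series arm Z2 runs from the junction to ground; the shunt arm Z3 also runs from the junction to ground. They appear in parallel: Z3 || Z2 = 66.64 + j111.4 Ω.
Step 4 — Series with input arm Z1: Z_in = Z1 + (Z3 || Z2) = 90.24 + j111.4 Ω = 143.4∠51.0° Ω.

Z = 90.24 + j111.4 Ω = 143.4∠51.0° Ω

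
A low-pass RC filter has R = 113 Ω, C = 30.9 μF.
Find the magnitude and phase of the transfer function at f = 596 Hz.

Step 1 — Angular frequency: ω = 2π·596 = 3745 rad/s.
Step 2 — Transfer function: H(jω) = 1/(1 + jωRC).
Step 3 — Denominator: 1 + jωRC = 1 + j·3745·113·3.09e-05 = 1 + j13.08.
Step 4 — H = 0.005815 - j0.07603.
Step 5 — Magnitude: |H| = 0.07626 (-22.4 dB); phase: φ = -85.6°.

|H| = 0.07626 (-22.4 dB), φ = -85.6°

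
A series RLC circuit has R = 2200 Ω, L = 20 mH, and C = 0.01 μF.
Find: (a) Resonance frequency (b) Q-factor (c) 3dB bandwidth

Step 1 — Resonance condition Im(Z)=0 gives ω₀ = 1/√(LC).
Step 2 — ω₀ = 1/√(0.02·1e-08) = 7.071e+04 rad/s.
Step 3 — f₀ = ω₀/(2π) = 1.125e+04 Hz.
Step 4 — Series Q: Q = ω₀L/R = 7.071e+04·0.02/2200 = 0.6428.
Step 5 — 3dB bandwidth: Δω = ω₀/Q = 1.1e+05 rad/s; BW = Δω/(2π) = 1.751e+04 Hz.

(a) f₀ = 1.125e+04 Hz  (b) Q = 0.6428  (c) BW = 1.751e+04 Hz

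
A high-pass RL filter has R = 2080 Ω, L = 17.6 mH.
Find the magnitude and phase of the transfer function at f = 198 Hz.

Step 1 — Angular frequency: ω = 2π·198 = 1244 rad/s.
Step 2 — Transfer function: H(jω) = jωL/(R + jωL).
Step 3 — Numerator jωL = j·21.9; denominator R + jωL = 2080 + j21.9.
Step 4 — H = 0.0001108 + j0.01053.
Step 5 — Magnitude: |H| = 0.01053 (-39.6 dB); phase: φ = 89.4°.

|H| = 0.01053 (-39.6 dB), φ = 89.4°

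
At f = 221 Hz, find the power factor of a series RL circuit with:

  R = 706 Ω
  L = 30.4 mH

Step 1 — Angular frequency: ω = 2π·f = 2π·221 = 1389 rad/s.
Step 2 — Component impedances:
  R: Z = R = 706 Ω
  L: Z = jωL = j·1389·0.0304 = 0 + j42.21 Ω
Step 3 — Series combination: Z_total = R + L = 706 + j42.21 Ω = 707.3∠3.4° Ω.
Step 4 — Power factor: PF = cos(φ) = Re(Z)/|Z| = 706/707.3 = 0.9982.
Step 5 — Type: Im(Z) = 42.21 ⇒ lagging (phase φ = 3.4°).

PF = 0.9982 (lagging, φ = 3.4°)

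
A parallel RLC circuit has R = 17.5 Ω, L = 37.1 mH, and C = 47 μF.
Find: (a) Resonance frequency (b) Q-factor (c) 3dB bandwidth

Step 1 — Resonance: ω₀ = 1/√(LC) = 1/√(0.0371·4.7e-05) = 757.3 rad/s.
Step 2 — f₀ = ω₀/(2π) = 120.5 Hz.
Step 3 — Parallel Q: Q = R/(ω₀L) = 17.5/(757.3·0.0371) = 0.6229.
Step 4 — Bandwidth: Δω = ω₀/Q = 1216 rad/s; BW = Δω/(2π) = 193.5 Hz.

(a) f₀ = 120.5 Hz  (b) Q = 0.6229  (c) BW = 193.5 Hz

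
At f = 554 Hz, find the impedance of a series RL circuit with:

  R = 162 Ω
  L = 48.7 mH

Step 1 — Angular frequency: ω = 2π·f = 2π·554 = 3481 rad/s.
Step 2 — Component impedances:
  R: Z = R = 162 Ω
  L: Z = jωL = j·3481·0.0487 = 0 + j169.5 Ω
Step 3 — Series combination: Z_total = R + L = 162 + j169.5 Ω = 234.5∠46.3° Ω.

Z = 162 + j169.5 Ω = 234.5∠46.3° Ω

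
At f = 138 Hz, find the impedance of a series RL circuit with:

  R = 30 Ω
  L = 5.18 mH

Step 1 — Angular frequency: ω = 2π·f = 2π·138 = 867.1 rad/s.
Step 2 — Component impedances:
  R: Z = R = 30 Ω
  L: Z = jωL = j·867.1·0.00518 = 0 + j4.491 Ω
Step 3 — Series combination: Z_total = R + L = 30 + j4.491 Ω = 30.33∠8.5° Ω.

Z = 30 + j4.491 Ω = 30.33∠8.5° Ω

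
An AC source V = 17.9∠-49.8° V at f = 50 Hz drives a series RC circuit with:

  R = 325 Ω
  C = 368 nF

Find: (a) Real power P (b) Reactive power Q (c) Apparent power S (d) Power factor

Step 1 — Angular frequency: ω = 2π·f = 2π·50 = 314.2 rad/s.
Step 2 — Component impedances:
  R: Z = R = 325 Ω
  C: Z = 1/(jωC) = -j/(ω·C) = 0 - j8650 Ω
Step 3 — Series combination: Z_total = R + C = 325 - j8650 Ω = 8656∠-87.8° Ω.
Step 4 — Source phasor: V = 17.9∠-49.8° V = 11.55 - j13.67 V.
Step 5 — Current: I = V / Z = 0.001629 + j0.001275 A = 0.002068∠38.0° A.
Step 6 — Complex power: S = V·I* = 0.00139 - j0.03699 VA.
Step 7 — Real power: P = Re(S) = 0.00139 W.
Step 8 — Reactive power: Q = Im(S) = -0.03699 VAR.
Step 9 — Apparent power: |S| = 0.03702 VA.
Step 10 — Power factor: PF = P/|S| = 0.03755 (leading).

(a) P = 0.00139 W  (b) Q = -0.03699 VAR  (c) S = 0.03702 VA  (d) PF = 0.03755 (leading)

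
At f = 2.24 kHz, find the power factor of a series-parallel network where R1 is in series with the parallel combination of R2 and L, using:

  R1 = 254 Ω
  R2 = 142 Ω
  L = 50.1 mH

Step 1 — Angular frequency: ω = 2π·f = 2π·2240 = 1.407e+04 rad/s.
Step 2 — Component impedances:
  R1: Z = R = 254 Ω
  R2: Z = R = 142 Ω
  L: Z = jωL = j·1.407e+04·0.0501 = 0 + j705.1 Ω
Step 3 — Parallel branch: R2 || L = 1/(1/R2 + 1/L) = 136.5 + j27.48 Ω.
Step 4 — Series with R1: Z_total = R1 + (R2 || L) = 390.5 + j27.48 Ω = 391.4∠4.0° Ω.
Step 5 — Power factor: PF = cos(φ) = Re(Z)/|Z| = 390.47/391.43 = 0.9975.
Step 6 — Type: Im(Z) = 27.48 ⇒ lagging (phase φ = 4.0°).

PF = 0.9975 (lagging, φ = 4.0°)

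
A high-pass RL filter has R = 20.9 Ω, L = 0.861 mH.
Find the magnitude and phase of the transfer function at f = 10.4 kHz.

Step 1 — Angular frequency: ω = 2π·1.04e+04 = 6.535e+04 rad/s.
Step 2 — Transfer function: H(jω) = jωL/(R + jωL).
Step 3 — Numerator jωL = j·56.26; denominator R + jωL = 20.9 + j56.26.
Step 4 — H = 0.8787 + j0.3264.
Step 5 — Magnitude: |H| = 0.9374 (-0.6 dB); phase: φ = 20.4°.

|H| = 0.9374 (-0.6 dB), φ = 20.4°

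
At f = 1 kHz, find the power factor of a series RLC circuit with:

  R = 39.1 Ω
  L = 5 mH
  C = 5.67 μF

Step 1 — Angular frequency: ω = 2π·f = 2π·1000 = 6283 rad/s.
Step 2 — Component impedances:
  R: Z = R = 39.1 Ω
  L: Z = jωL = j·6283·0.005 = 0 + j31.42 Ω
  C: Z = 1/(jωC) = -j/(ω·C) = 0 - j28.07 Ω
Step 3 — Series combination: Z_total = R + L + C = 39.1 + j3.346 Ω = 39.24∠4.9° Ω.
Step 4 — Power factor: PF = cos(φ) = Re(Z)/|Z| = 39.1/39.24 = 0.9964.
Step 5 — Type: Im(Z) = 3.346 ⇒ lagging (phase φ = 4.9°).

PF = 0.9964 (lagging, φ = 4.9°)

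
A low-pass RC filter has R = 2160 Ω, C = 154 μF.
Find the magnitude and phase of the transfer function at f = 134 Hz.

Step 1 — Angular frequency: ω = 2π·134 = 841.9 rad/s.
Step 2 — Transfer function: H(jω) = 1/(1 + jωRC).
Step 3 — Denominator: 1 + jωRC = 1 + j·841.9·2160·0.000154 = 1 + j280.1.
Step 4 — H = 1.275e-05 - j0.003571.
Step 5 — Magnitude: |H| = 0.003571 (-48.9 dB); phase: φ = -89.8°.

|H| = 0.003571 (-48.9 dB), φ = -89.8°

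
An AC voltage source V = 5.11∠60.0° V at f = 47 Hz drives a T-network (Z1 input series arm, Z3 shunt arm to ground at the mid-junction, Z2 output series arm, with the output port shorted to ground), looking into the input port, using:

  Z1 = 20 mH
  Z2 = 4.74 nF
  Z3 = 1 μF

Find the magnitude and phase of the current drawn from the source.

Step 1 — Angular frequency: ω = 2π·f = 2π·47 = 295.3 rad/s.
Step 2 — Component impedances:
  Z1: Z = jωL = j·295.3·0.02 = 0 + j5.906 Ω
  Z2: Z = 1/(jωC) = -j/(ω·C) = 0 - j7.144e+05 Ω
  Z3: Z = 1/(jωC) = -j/(ω·C) = 0 - j3386 Ω
Step 3 — With the output port shorted to ground, the output series arm Z2 runs from the junction to ground; the shunt arm Z3 also runs from the junction to ground. They appear in parallel: Z3 || Z2 = 0 - j3370 Ω.
Step 4 — Series with input arm Z1: Z_in = Z1 + (Z3 || Z2) = 0 - j3364 Ω = 3364∠-90.0° Ω.
Step 5 — Source phasor: V = 5.11∠60.0° V = 2.555 + j4.425 V.
Step 6 — Ohm's law: I = V / Z_total = (2.555 + j4.425) / (0 - j3364) = -0.001315 + j0.0007594 A.
Step 7 — Convert to polar: |I| = 0.001519 A, ∠I = 150.0°.

I = 0.001519∠150.0° A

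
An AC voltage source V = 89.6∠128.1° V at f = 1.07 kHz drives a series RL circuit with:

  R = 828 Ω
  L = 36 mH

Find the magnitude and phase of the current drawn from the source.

Step 1 — Angular frequency: ω = 2π·f = 2π·1070 = 6723 rad/s.
Step 2 — Component impedances:
  R: Z = R = 828 Ω
  L: Z = jωL = j·6723·0.036 = 0 + j242 Ω
Step 3 — Series combination: Z_total = R + L = 828 + j242 Ω = 862.6∠16.3° Ω.
Step 4 — Source phasor: V = 89.6∠128.1° V = -55.29 + j70.51 V.
Step 5 — Ohm's law: I = V / Z_total = (-55.29 + j70.51) / (828 + j242) = -0.03858 + j0.09643 A.
Step 6 — Convert to polar: |I| = 0.1039 A, ∠I = 111.8°.

I = 0.1039∠111.8° A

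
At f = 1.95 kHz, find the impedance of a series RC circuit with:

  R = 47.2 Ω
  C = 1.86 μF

Step 1 — Angular frequency: ω = 2π·f = 2π·1950 = 1.225e+04 rad/s.
Step 2 — Component impedances:
  R: Z = R = 47.2 Ω
  C: Z = 1/(jωC) = -j/(ω·C) = 0 - j43.88 Ω
Step 3 — Series combination: Z_total = R + C = 47.2 - j43.88 Ω = 64.45∠-42.9° Ω.

Z = 47.2 - j43.88 Ω = 64.45∠-42.9° Ω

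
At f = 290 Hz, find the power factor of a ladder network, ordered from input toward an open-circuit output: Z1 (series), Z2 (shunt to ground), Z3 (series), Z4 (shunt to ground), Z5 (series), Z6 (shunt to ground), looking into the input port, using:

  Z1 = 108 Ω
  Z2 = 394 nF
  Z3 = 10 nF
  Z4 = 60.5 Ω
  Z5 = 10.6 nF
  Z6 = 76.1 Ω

Step 1 — Angular frequency: ω = 2π·f = 2π·290 = 1822 rad/s.
Step 2 — Component impedances:
  Z1: Z = R = 108 Ω
  Z2: Z = 1/(jωC) = -j/(ω·C) = 0 - j1393 Ω
  Z3: Z = 1/(jωC) = -j/(ω·C) = 0 - j5.488e+04 Ω
  Z4: Z = R = 60.5 Ω
  Z5: Z = 1/(jωC) = -j/(ω·C) = 0 - j5.177e+04 Ω
  Z6: Z = R = 76.1 Ω
Step 3 — Ladder network (open output): work backward from the far end, alternating series and parallel combinations. Z_in = 108 - j1358 Ω = 1363∠-85.5° Ω.
Step 4 — Power factor: PF = cos(φ) = Re(Z)/|Z| = 108.04/1362.7 = 0.07928.
Step 5 — Type: Im(Z) = -1358 ⇒ leading (phase φ = -85.5°).

PF = 0.07928 (leading, φ = -85.5°)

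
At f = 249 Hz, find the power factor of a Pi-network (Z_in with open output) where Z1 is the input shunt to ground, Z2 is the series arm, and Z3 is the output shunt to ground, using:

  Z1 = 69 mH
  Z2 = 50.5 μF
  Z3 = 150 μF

Step 1 — Angular frequency: ω = 2π·f = 2π·249 = 1565 rad/s.
Step 2 — Component impedances:
  Z1: Z = jωL = j·1565·0.069 = 0 + j108 Ω
  Z2: Z = 1/(jωC) = -j/(ω·C) = 0 - j12.66 Ω
  Z3: Z = 1/(jωC) = -j/(ω·C) = 0 - j4.261 Ω
Step 3 — With open output, the series arm Z2 and the output shunt Z3 appear in series to ground: Z2 + Z3 = 0 - j16.92 Ω.
Step 4 — Parallel with input shunt Z1: Z_in = Z1 || (Z2 + Z3) = 0 - j20.06 Ω = 20.06∠-90.0° Ω.
Step 5 — Power factor: PF = cos(φ) = Re(Z)/|Z| = 0/20.06 = 0.
Step 6 — Type: Im(Z) = -20.06 ⇒ leading (phase φ = -90.0°).

PF = 0 (leading, φ = -90.0°)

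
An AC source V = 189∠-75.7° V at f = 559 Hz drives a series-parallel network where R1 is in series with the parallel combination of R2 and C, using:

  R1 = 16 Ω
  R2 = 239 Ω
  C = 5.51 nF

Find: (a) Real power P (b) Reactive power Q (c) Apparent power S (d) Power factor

Step 1 — Angular frequency: ω = 2π·f = 2π·559 = 3512 rad/s.
Step 2 — Component impedances:
  R1: Z = R = 16 Ω
  R2: Z = R = 239 Ω
  C: Z = 1/(jωC) = -j/(ω·C) = 0 - j5.167e+04 Ω
Step 3 — Parallel branch: R2 || C = 1/(1/R2 + 1/C) = 239 - j1.105 Ω.
Step 4 — Series with R1: Z_total = R1 + (R2 || C) = 255 - j1.105 Ω = 255∠-0.2° Ω.
Step 5 — Source phasor: V = 189∠-75.7° V = 46.68 - j183.1 V.
Step 6 — Current: I = V / Z = 0.1862 - j0.7174 A = 0.7412∠-75.5° A.
Step 7 — Complex power: S = V·I* = 140.1 - j0.6073 VA.
Step 8 — Real power: P = Re(S) = 140.1 W.
Step 9 — Reactive power: Q = Im(S) = -0.6073 VAR.
Step 10 — Apparent power: |S| = 140.1 VA.
Step 11 — Power factor: PF = P/|S| = 1 (leading).

(a) P = 140.1 W  (b) Q = -0.6073 VAR  (c) S = 140.1 VA  (d) PF = 1 (leading)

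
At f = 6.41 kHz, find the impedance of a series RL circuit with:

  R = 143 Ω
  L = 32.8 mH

Step 1 — Angular frequency: ω = 2π·f = 2π·6410 = 4.028e+04 rad/s.
Step 2 — Component impedances:
  R: Z = R = 143 Ω
  L: Z = jωL = j·4.028e+04·0.0328 = 0 + j1321 Ω
Step 3 — Series combination: Z_total = R + L = 143 + j1321 Ω = 1329∠83.8° Ω.

Z = 143 + j1321 Ω = 1329∠83.8° Ω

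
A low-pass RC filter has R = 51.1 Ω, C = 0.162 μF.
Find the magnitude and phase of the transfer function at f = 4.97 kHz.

Step 1 — Angular frequency: ω = 2π·4970 = 3.123e+04 rad/s.
Step 2 — Transfer function: H(jω) = 1/(1 + jωRC).
Step 3 — Denominator: 1 + jωRC = 1 + j·3.123e+04·51.1·1.62e-07 = 1 + j0.2585.
Step 4 — H = 0.9374 - j0.2423.
Step 5 — Magnitude: |H| = 0.9682 (-0.3 dB); phase: φ = -14.5°.

|H| = 0.9682 (-0.3 dB), φ = -14.5°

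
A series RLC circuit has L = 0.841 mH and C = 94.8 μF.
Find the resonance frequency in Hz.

Step 1 — Resonance condition Im(Z)=0 gives ω₀ = 1/√(LC).
Step 2 — ω₀ = 1/√(0.000841·9.48e-05) = 3542 rad/s.
Step 3 — f₀ = ω₀/(2π) = 563.7 Hz.

f₀ = 563.7 Hz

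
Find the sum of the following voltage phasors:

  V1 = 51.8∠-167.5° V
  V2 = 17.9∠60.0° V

Step 1 — Convert each phasor to rectangular form:
  V1 = 51.8·(cos(-167.5°) + j·sin(-167.5°)) = -50.57 - j11.21 V
  V2 = 17.9·(cos(60.0°) + j·sin(60.0°)) = 8.95 + j15.5 V
Step 2 — Sum components: V_total = -41.62 + j4.29 V.
Step 3 — Convert to polar: |V_total| = 41.84 V, ∠V_total = 174.1°.

V_total = 41.84∠174.1° V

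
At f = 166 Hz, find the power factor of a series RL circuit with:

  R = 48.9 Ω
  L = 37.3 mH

Step 1 — Angular frequency: ω = 2π·f = 2π·166 = 1043 rad/s.
Step 2 — Component impedances:
  R: Z = R = 48.9 Ω
  L: Z = jωL = j·1043·0.0373 = 0 + j38.9 Ω
Step 3 — Series combination: Z_total = R + L = 48.9 + j38.9 Ω = 62.49∠38.5° Ω.
Step 4 — Power factor: PF = cos(φ) = Re(Z)/|Z| = 48.9/62.488 = 0.7826.
Step 5 — Type: Im(Z) = 38.9 ⇒ lagging (phase φ = 38.5°).

PF = 0.7826 (lagging, φ = 38.5°)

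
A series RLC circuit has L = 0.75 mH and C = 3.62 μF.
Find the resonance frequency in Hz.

Step 1 — Resonance condition Im(Z)=0 gives ω₀ = 1/√(LC).
Step 2 — ω₀ = 1/√(0.00075·3.62e-06) = 1.919e+04 rad/s.
Step 3 — f₀ = ω₀/(2π) = 3054 Hz.

f₀ = 3054 Hz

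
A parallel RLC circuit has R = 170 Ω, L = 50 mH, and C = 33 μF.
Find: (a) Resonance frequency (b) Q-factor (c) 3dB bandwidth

Step 1 — Resonance: ω₀ = 1/√(LC) = 1/√(0.05·3.3e-05) = 778.5 rad/s.
Step 2 — f₀ = ω₀/(2π) = 123.9 Hz.
Step 3 — Parallel Q: Q = R/(ω₀L) = 170/(778.5·0.05) = 4.367.
Step 4 — Bandwidth: Δω = ω₀/Q = 178.3 rad/s; BW = Δω/(2π) = 28.37 Hz.

(a) f₀ = 123.9 Hz  (b) Q = 4.367  (c) BW = 28.37 Hz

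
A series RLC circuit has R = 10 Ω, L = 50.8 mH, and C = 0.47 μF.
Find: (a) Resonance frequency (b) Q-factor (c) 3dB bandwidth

Step 1 — Resonance: ω₀ = 1/√(LC) = 1/√(0.0508·4.7e-07) = 6472 rad/s.
Step 2 — f₀ = ω₀/(2π) = 1030 Hz.
Step 3 — Series Q: Q = ω₀L/R = 6472·0.0508/10 = 32.88.
Step 4 — Bandwidth: Δω = ω₀/Q = 196.9 rad/s; BW = Δω/(2π) = 31.33 Hz.

(a) f₀ = 1030 Hz  (b) Q = 32.88  (c) BW = 31.33 Hz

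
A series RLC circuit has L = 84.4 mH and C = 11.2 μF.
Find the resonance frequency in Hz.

Step 1 — Resonance condition Im(Z)=0 gives ω₀ = 1/√(LC).
Step 2 — ω₀ = 1/√(0.0844·1.12e-05) = 1029 rad/s.
Step 3 — f₀ = ω₀/(2π) = 163.7 Hz.

f₀ = 163.7 Hz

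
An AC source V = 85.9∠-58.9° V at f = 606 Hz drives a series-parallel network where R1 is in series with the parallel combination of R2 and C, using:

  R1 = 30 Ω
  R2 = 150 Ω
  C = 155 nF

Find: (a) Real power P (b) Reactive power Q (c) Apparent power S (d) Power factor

Step 1 — Angular frequency: ω = 2π·f = 2π·606 = 3808 rad/s.
Step 2 — Component impedances:
  R1: Z = R = 30 Ω
  R2: Z = R = 150 Ω
  C: Z = 1/(jωC) = -j/(ω·C) = 0 - j1694 Ω
Step 3 — Parallel branch: R2 || C = 1/(1/R2 + 1/C) = 148.8 - j13.18 Ω.
Step 4 — Series with R1: Z_total = R1 + (R2 || C) = 178.8 - j13.18 Ω = 179.3∠-4.2° Ω.
Step 5 — Source phasor: V = 85.9∠-58.9° V = 44.37 - j73.55 V.
Step 6 — Current: I = V / Z = 0.2769 - j0.3909 A = 0.479∠-54.7° A.
Step 7 — Complex power: S = V·I* = 41.04 - j3.024 VA.
Step 8 — Real power: P = Re(S) = 41.04 W.
Step 9 — Reactive power: Q = Im(S) = -3.024 VAR.
Step 10 — Apparent power: |S| = 41.15 VA.
Step 11 — Power factor: PF = P/|S| = 0.9973 (leading).

(a) P = 41.04 W  (b) Q = -3.024 VAR  (c) S = 41.15 VA  (d) PF = 0.9973 (leading)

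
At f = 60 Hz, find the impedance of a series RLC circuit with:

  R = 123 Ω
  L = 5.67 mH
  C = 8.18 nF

Step 1 — Angular frequency: ω = 2π·f = 2π·60 = 377 rad/s.
Step 2 — Component impedances:
  R: Z = R = 123 Ω
  L: Z = jωL = j·377·0.00567 = 0 + j2.138 Ω
  C: Z = 1/(jωC) = -j/(ω·C) = 0 - j3.243e+05 Ω
Step 3 — Series combination: Z_total = R + L + C = 123 - j3.243e+05 Ω = 3.243e+05∠-90.0° Ω.

Z = 123 - j3.243e+05 Ω = 3.243e+05∠-90.0° Ω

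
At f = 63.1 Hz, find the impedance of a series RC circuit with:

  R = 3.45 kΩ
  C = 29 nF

Step 1 — Angular frequency: ω = 2π·f = 2π·63.1 = 396.5 rad/s.
Step 2 — Component impedances:
  R: Z = R = 3450 Ω
  C: Z = 1/(jωC) = -j/(ω·C) = 0 - j8.697e+04 Ω
Step 3 — Series combination: Z_total = R + C = 3450 - j8.697e+04 Ω = 8.704e+04∠-87.7° Ω.

Z = 3450 - j8.697e+04 Ω = 8.704e+04∠-87.7° Ω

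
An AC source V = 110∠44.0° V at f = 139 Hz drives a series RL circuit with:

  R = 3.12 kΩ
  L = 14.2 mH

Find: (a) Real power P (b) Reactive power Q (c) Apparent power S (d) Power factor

Step 1 — Angular frequency: ω = 2π·f = 2π·139 = 873.4 rad/s.
Step 2 — Component impedances:
  R: Z = R = 3120 Ω
  L: Z = jωL = j·873.4·0.0142 = 0 + j12.4 Ω
Step 3 — Series combination: Z_total = R + L = 3120 + j12.4 Ω = 3120∠0.2° Ω.
Step 4 — Source phasor: V = 110∠44.0° V = 79.13 + j76.41 V.
Step 5 — Current: I = V / Z = 0.02546 + j0.02439 A = 0.03526∠43.8° A.
Step 6 — Complex power: S = V·I* = 3.878 + j0.01542 VA.
Step 7 — Real power: P = Re(S) = 3.878 W.
Step 8 — Reactive power: Q = Im(S) = 0.01542 VAR.
Step 9 — Apparent power: |S| = 3.878 VA.
Step 10 — Power factor: PF = P/|S| = 1 (lagging).

(a) P = 3.878 W  (b) Q = 0.01542 VAR  (c) S = 3.878 VA  (d) PF = 1 (lagging)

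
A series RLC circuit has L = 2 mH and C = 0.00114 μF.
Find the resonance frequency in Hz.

Step 1 — Resonance condition Im(Z)=0 gives ω₀ = 1/√(LC).
Step 2 — ω₀ = 1/√(0.002·1.14e-09) = 6.623e+05 rad/s.
Step 3 — f₀ = ω₀/(2π) = 1.054e+05 Hz.

f₀ = 1.054e+05 Hz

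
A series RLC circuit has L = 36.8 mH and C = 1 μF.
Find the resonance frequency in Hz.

Step 1 — Resonance condition Im(Z)=0 gives ω₀ = 1/√(LC).
Step 2 — ω₀ = 1/√(0.0368·1e-06) = 5213 rad/s.
Step 3 — f₀ = ω₀/(2π) = 829.7 Hz.

f₀ = 829.7 Hz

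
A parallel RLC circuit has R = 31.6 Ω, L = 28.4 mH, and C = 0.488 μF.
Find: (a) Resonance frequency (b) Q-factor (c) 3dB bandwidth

Step 1 — Resonance: ω₀ = 1/√(LC) = 1/√(0.0284·4.88e-07) = 8494 rad/s.
Step 2 — f₀ = ω₀/(2π) = 1352 Hz.
Step 3 — Parallel Q: Q = R/(ω₀L) = 31.6/(8494·0.0284) = 0.131.
Step 4 — Bandwidth: Δω = ω₀/Q = 6.485e+04 rad/s; BW = Δω/(2π) = 1.032e+04 Hz.

(a) f₀ = 1352 Hz  (b) Q = 0.131  (c) BW = 1.032e+04 Hz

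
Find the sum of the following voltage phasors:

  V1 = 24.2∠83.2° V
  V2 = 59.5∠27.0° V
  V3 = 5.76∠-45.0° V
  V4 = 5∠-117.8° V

Step 1 — Convert each phasor to rectangular form:
  V1 = 24.2·(cos(83.2°) + j·sin(83.2°)) = 2.865 + j24.03 V
  V2 = 59.5·(cos(27.0°) + j·sin(27.0°)) = 53.01 + j27.01 V
  V3 = 5.76·(cos(-45.0°) + j·sin(-45.0°)) = 4.073 - j4.073 V
  V4 = 5·(cos(-117.8°) + j·sin(-117.8°)) = -2.332 - j4.423 V
Step 2 — Sum components: V_total = 57.62 + j42.55 V.
Step 3 — Convert to polar: |V_total| = 71.63 V, ∠V_total = 36.4°.

V_total = 71.63∠36.4° V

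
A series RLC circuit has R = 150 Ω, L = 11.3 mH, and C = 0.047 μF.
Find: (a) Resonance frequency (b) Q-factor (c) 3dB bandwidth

Step 1 — Resonance condition Im(Z)=0 gives ω₀ = 1/√(LC).
Step 2 — ω₀ = 1/√(0.0113·4.7e-08) = 4.339e+04 rad/s.
Step 3 — f₀ = ω₀/(2π) = 6906 Hz.
Step 4 — Series Q: Q = ω₀L/R = 4.339e+04·0.0113/150 = 3.269.
Step 5 — 3dB bandwidth: Δω = ω₀/Q = 1.327e+04 rad/s; BW = Δω/(2π) = 2113 Hz.

(a) f₀ = 6906 Hz  (b) Q = 3.269  (c) BW = 2113 Hz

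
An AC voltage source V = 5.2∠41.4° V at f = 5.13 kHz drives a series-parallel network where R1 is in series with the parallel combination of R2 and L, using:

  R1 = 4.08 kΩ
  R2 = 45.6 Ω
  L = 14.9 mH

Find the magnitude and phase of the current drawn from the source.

Step 1 — Angular frequency: ω = 2π·f = 2π·5130 = 3.223e+04 rad/s.
Step 2 — Component impedances:
  R1: Z = R = 4080 Ω
  R2: Z = R = 45.6 Ω
  L: Z = jωL = j·3.223e+04·0.0149 = 0 + j480.3 Ω
Step 3 — Parallel branch: R2 || L = 1/(1/R2 + 1/L) = 45.19 + j4.291 Ω.
Step 4 — Series with R1: Z_total = R1 + (R2 || L) = 4125 + j4.291 Ω = 4125∠0.1° Ω.
Step 5 — Source phasor: V = 5.2∠41.4° V = 3.901 + j3.439 V.
Step 6 — Ohm's law: I = V / Z_total = (3.901 + j3.439) / (4125 + j4.291) = 0.0009464 + j0.0008326 A.
Step 7 — Convert to polar: |I| = 0.001261 A, ∠I = 41.3°.

I = 0.001261∠41.3° A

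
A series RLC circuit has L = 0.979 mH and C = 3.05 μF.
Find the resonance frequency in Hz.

Step 1 — Resonance condition Im(Z)=0 gives ω₀ = 1/√(LC).
Step 2 — ω₀ = 1/√(0.000979·3.05e-06) = 1.83e+04 rad/s.
Step 3 — f₀ = ω₀/(2π) = 2913 Hz.

f₀ = 2913 Hz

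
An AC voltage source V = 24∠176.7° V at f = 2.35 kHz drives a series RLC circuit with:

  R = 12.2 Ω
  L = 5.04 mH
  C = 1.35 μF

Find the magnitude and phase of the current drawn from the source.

Step 1 — Angular frequency: ω = 2π·f = 2π·2350 = 1.477e+04 rad/s.
Step 2 — Component impedances:
  R: Z = R = 12.2 Ω
  L: Z = jωL = j·1.477e+04·0.00504 = 0 + j74.42 Ω
  C: Z = 1/(jωC) = -j/(ω·C) = 0 - j50.17 Ω
Step 3 — Series combination: Z_total = R + L + C = 12.2 + j24.25 Ω = 27.15∠63.3° Ω.
Step 4 — Source phasor: V = 24∠176.7° V = -23.96 + j1.382 V.
Step 5 — Ohm's law: I = V / Z_total = (-23.96 + j1.382) / (12.2 + j24.25) = -0.3512 + j0.8113 A.
Step 6 — Convert to polar: |I| = 0.8841 A, ∠I = 113.4°.

I = 0.8841∠113.4° A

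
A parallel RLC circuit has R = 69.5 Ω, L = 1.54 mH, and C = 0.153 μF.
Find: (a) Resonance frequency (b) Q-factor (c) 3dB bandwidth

Step 1 — Resonance: ω₀ = 1/√(LC) = 1/√(0.00154·1.53e-07) = 6.515e+04 rad/s.
Step 2 — f₀ = ω₀/(2π) = 1.037e+04 Hz.
Step 3 — Parallel Q: Q = R/(ω₀L) = 69.5/(6.515e+04·0.00154) = 0.6927.
Step 4 — Bandwidth: Δω = ω₀/Q = 9.404e+04 rad/s; BW = Δω/(2π) = 1.497e+04 Hz.

(a) f₀ = 1.037e+04 Hz  (b) Q = 0.6927  (c) BW = 1.497e+04 Hz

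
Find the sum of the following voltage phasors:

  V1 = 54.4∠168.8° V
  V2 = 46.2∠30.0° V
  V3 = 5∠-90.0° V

Step 1 — Convert each phasor to rectangular form:
  V1 = 54.4·(cos(168.8°) + j·sin(168.8°)) = -53.36 + j10.57 V
  V2 = 46.2·(cos(30.0°) + j·sin(30.0°)) = 40.01 + j23.1 V
  V3 = 5·(cos(-90.0°) + j·sin(-90.0°)) = 0 - j5 V
Step 2 — Sum components: V_total = -13.35 + j28.67 V.
Step 3 — Convert to polar: |V_total| = 31.62 V, ∠V_total = 115.0°.

V_total = 31.62∠115.0° V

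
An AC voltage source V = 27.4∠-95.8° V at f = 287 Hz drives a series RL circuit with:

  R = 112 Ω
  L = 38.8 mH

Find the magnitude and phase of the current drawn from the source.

Step 1 — Angular frequency: ω = 2π·f = 2π·287 = 1803 rad/s.
Step 2 — Component impedances:
  R: Z = R = 112 Ω
  L: Z = jωL = j·1803·0.0388 = 0 + j69.97 Ω
Step 3 — Series combination: Z_total = R + L = 112 + j69.97 Ω = 132.1∠32.0° Ω.
Step 4 — Source phasor: V = 27.4∠-95.8° V = -2.769 - j27.26 V.
Step 5 — Ohm's law: I = V / Z_total = (-2.769 - j27.26) / (112 + j69.97) = -0.1271 - j0.164 A.
Step 6 — Convert to polar: |I| = 0.2075 A, ∠I = -127.8°.

I = 0.2075∠-127.8° A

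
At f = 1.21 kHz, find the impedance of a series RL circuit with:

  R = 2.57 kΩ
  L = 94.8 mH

Step 1 — Angular frequency: ω = 2π·f = 2π·1210 = 7603 rad/s.
Step 2 — Component impedances:
  R: Z = R = 2570 Ω
  L: Z = jωL = j·7603·0.0948 = 0 + j720.7 Ω
Step 3 — Series combination: Z_total = R + L = 2570 + j720.7 Ω = 2669∠15.7° Ω.

Z = 2570 + j720.7 Ω = 2669∠15.7° Ω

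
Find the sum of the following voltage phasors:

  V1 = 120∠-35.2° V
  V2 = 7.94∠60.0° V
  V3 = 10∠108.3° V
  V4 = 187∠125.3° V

Step 1 — Convert each phasor to rectangular form:
  V1 = 120·(cos(-35.2°) + j·sin(-35.2°)) = 98.06 - j69.17 V
  V2 = 7.94·(cos(60.0°) + j·sin(60.0°)) = 3.97 + j6.876 V
  V3 = 10·(cos(108.3°) + j·sin(108.3°)) = -3.14 + j9.494 V
  V4 = 187·(cos(125.3°) + j·sin(125.3°)) = -108.1 + j152.6 V
Step 2 — Sum components: V_total = -9.172 + j99.82 V.
Step 3 — Convert to polar: |V_total| = 100.2 V, ∠V_total = 95.3°.

V_total = 100.2∠95.3° V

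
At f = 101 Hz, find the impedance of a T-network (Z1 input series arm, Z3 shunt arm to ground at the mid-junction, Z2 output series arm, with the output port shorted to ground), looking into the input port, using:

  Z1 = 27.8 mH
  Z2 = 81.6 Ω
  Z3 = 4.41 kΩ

Step 1 — Angular frequency: ω = 2π·f = 2π·101 = 634.6 rad/s.
Step 2 — Component impedances:
  Z1: Z = jωL = j·634.6·0.0278 = 0 + j17.64 Ω
  Z2: Z = R = 81.6 Ω
  Z3: Z = R = 4410 Ω
Step 3 — With the output port shorted to ground, the output series arm Z2 runs from the junction to ground; the shunt arm Z3 also runs from the junction to ground. They appear in parallel: Z3 || Z2 = 80.12 Ω.
Step 4 — Series with input arm Z1: Z_in = Z1 + (Z3 || Z2) = 80.12 + j17.64 Ω = 82.04∠12.4° Ω.

Z = 80.12 + j17.64 Ω = 82.04∠12.4° Ω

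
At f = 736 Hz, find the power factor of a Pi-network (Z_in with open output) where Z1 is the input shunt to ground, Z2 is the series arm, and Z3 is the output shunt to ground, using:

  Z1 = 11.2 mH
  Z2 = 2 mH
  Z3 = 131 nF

Step 1 — Angular frequency: ω = 2π·f = 2π·736 = 4624 rad/s.
Step 2 — Component impedances:
  Z1: Z = jωL = j·4624·0.0112 = 0 + j51.79 Ω
  Z2: Z = jωL = j·4624·0.002 = 0 + j9.249 Ω
  Z3: Z = 1/(jωC) = -j/(ω·C) = 0 - j1651 Ω
Step 3 — With open output, the series arm Z2 and the output shunt Z3 appear in series to ground: Z2 + Z3 = 0 - j1641 Ω.
Step 4 — Parallel with input shunt Z1: Z_in = Z1 || (Z2 + Z3) = 0 + j53.48 Ω = 53.48∠90.0° Ω.
Step 5 — Power factor: PF = cos(φ) = Re(Z)/|Z| = -0/53.48 = -0.
Step 6 — Type: Im(Z) = 53.48 ⇒ lagging (phase φ = 90.0°).

PF = -0 (lagging, φ = 90.0°)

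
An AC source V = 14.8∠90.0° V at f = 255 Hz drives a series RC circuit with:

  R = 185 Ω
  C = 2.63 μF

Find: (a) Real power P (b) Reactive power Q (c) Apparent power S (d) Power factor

Step 1 — Angular frequency: ω = 2π·f = 2π·255 = 1602 rad/s.
Step 2 — Component impedances:
  R: Z = R = 185 Ω
  C: Z = 1/(jωC) = -j/(ω·C) = 0 - j237.3 Ω
Step 3 — Series combination: Z_total = R + C = 185 - j237.3 Ω = 300.9∠-52.1° Ω.
Step 4 — Source phasor: V = 14.8∠90.0° V = 0 + j14.8 V.
Step 5 — Current: I = V / Z = -0.03879 + j0.03024 A = 0.04919∠142.1° A.
Step 6 — Complex power: S = V·I* = 0.4475 - j0.5741 VA.
Step 7 — Real power: P = Re(S) = 0.4475 W.
Step 8 — Reactive power: Q = Im(S) = -0.5741 VAR.
Step 9 — Apparent power: |S| = 0.7279 VA.
Step 10 — Power factor: PF = P/|S| = 0.6148 (leading).

(a) P = 0.4475 W  (b) Q = -0.5741 VAR  (c) S = 0.7279 VA  (d) PF = 0.6148 (leading)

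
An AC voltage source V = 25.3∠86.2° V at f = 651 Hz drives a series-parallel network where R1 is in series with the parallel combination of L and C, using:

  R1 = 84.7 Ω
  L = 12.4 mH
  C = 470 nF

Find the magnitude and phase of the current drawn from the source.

Step 1 — Angular frequency: ω = 2π·f = 2π·651 = 4090 rad/s.
Step 2 — Component impedances:
  R1: Z = R = 84.7 Ω
  L: Z = jωL = j·4090·0.0124 = 0 + j50.72 Ω
  C: Z = 1/(jωC) = -j/(ω·C) = 0 - j520.2 Ω
Step 3 — Parallel branch: L || C = 1/(1/L + 1/C) = 0 + j56.2 Ω.
Step 4 — Series with R1: Z_total = R1 + (L || C) = 84.7 + j56.2 Ω = 101.6∠33.6° Ω.
Step 5 — Source phasor: V = 25.3∠86.2° V = 1.677 + j25.24 V.
Step 6 — Ohm's law: I = V / Z_total = (1.677 + j25.24) / (84.7 + j56.2) = 0.1511 + j0.1978 A.
Step 7 — Convert to polar: |I| = 0.2489 A, ∠I = 52.6°.

I = 0.2489∠52.6° A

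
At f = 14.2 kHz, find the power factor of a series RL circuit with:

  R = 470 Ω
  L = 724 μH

Step 1 — Angular frequency: ω = 2π·f = 2π·1.42e+04 = 8.922e+04 rad/s.
Step 2 — Component impedances:
  R: Z = R = 470 Ω
  L: Z = jωL = j·8.922e+04·0.000724 = 0 + j64.6 Ω
Step 3 — Series combination: Z_total = R + L = 470 + j64.6 Ω = 474.4∠7.8° Ω.
Step 4 — Power factor: PF = cos(φ) = Re(Z)/|Z| = 470/474.4 = 0.9907.
Step 5 — Type: Im(Z) = 64.6 ⇒ lagging (phase φ = 7.8°).

PF = 0.9907 (lagging, φ = 7.8°)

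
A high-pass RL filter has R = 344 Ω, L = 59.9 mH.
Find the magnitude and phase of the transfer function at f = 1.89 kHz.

Step 1 — Angular frequency: ω = 2π·1890 = 1.188e+04 rad/s.
Step 2 — Transfer function: H(jω) = jωL/(R + jωL).
Step 3 — Numerator jωL = j·711.3; denominator R + jωL = 344 + j711.3.
Step 4 — H = 0.8105 + j0.3919.
Step 5 — Magnitude: |H| = 0.9003 (-0.9 dB); phase: φ = 25.8°.

|H| = 0.9003 (-0.9 dB), φ = 25.8°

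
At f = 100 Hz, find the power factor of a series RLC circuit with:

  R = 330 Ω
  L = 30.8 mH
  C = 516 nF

Step 1 — Angular frequency: ω = 2π·f = 2π·100 = 628.3 rad/s.
Step 2 — Component impedances:
  R: Z = R = 330 Ω
  L: Z = jωL = j·628.3·0.0308 = 0 + j19.35 Ω
  C: Z = 1/(jωC) = -j/(ω·C) = 0 - j3084 Ω
Step 3 — Series combination: Z_total = R + L + C = 330 - j3065 Ω = 3083∠-83.9° Ω.
Step 4 — Power factor: PF = cos(φ) = Re(Z)/|Z| = 330/3083 = 0.107.
Step 5 — Type: Im(Z) = -3065 ⇒ leading (phase φ = -83.9°).

PF = 0.107 (leading, φ = -83.9°)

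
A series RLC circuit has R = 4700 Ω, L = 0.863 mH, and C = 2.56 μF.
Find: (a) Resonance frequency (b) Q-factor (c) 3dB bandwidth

Step 1 — Resonance condition Im(Z)=0 gives ω₀ = 1/√(LC).
Step 2 — ω₀ = 1/√(0.000863·2.56e-06) = 2.128e+04 rad/s.
Step 3 — f₀ = ω₀/(2π) = 3386 Hz.
Step 4 — Series Q: Q = ω₀L/R = 2.128e+04·0.000863/4700 = 0.003906.
Step 5 — 3dB bandwidth: Δω = ω₀/Q = 5.446e+06 rad/s; BW = Δω/(2π) = 8.668e+05 Hz.

(a) f₀ = 3386 Hz  (b) Q = 0.003906  (c) BW = 8.668e+05 Hz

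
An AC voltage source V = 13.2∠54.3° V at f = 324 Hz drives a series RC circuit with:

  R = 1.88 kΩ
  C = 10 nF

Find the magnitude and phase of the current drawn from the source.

Step 1 — Angular frequency: ω = 2π·f = 2π·324 = 2036 rad/s.
Step 2 — Component impedances:
  R: Z = R = 1880 Ω
  C: Z = 1/(jωC) = -j/(ω·C) = 0 - j4.912e+04 Ω
Step 3 — Series combination: Z_total = R + C = 1880 - j4.912e+04 Ω = 4.916e+04∠-87.8° Ω.
Step 4 — Source phasor: V = 13.2∠54.3° V = 7.703 + j10.72 V.
Step 5 — Ohm's law: I = V / Z_total = (7.703 + j10.72) / (1880 - j4.912e+04) = -0.0002119 + j0.0001649 A.
Step 6 — Convert to polar: |I| = 0.0002685 A, ∠I = 142.1°.

I = 0.0002685∠142.1° A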